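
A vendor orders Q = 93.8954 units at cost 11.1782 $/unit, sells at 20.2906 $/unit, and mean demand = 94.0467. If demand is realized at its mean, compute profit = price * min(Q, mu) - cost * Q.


Sales at mu = min(93.8954, 94.0467) = 93.8954
Revenue = 20.2906 * 93.8954 = 1905.1940
Total cost = 11.1782 * 93.8954 = 1049.5816
Profit = 1905.1940 - 1049.5816 = 855.6124

855.6124 $


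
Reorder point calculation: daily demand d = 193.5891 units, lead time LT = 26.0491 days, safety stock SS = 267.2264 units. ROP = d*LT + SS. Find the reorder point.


d*LT = 193.5891 * 26.0491 = 5042.8218
ROP = 5042.8218 + 267.2264 = 5310.0482

5310.0482 units


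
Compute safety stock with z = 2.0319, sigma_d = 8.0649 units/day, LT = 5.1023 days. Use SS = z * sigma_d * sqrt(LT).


sqrt(LT) = sqrt(5.1023) = 2.2588
SS = 2.0319 * 8.0649 * 2.2588 = 37.0156

37.0156 units


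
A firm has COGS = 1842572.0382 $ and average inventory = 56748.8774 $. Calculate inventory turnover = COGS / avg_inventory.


Turnover = 1842572.0382 / 56748.8774 = 32.4689

32.4689


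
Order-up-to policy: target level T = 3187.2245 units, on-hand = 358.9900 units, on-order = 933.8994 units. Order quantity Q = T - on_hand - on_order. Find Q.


Inventory position = OH + OO = 358.9900 + 933.8994 = 1292.8894
Q = 3187.2245 - 1292.8894 = 1894.3351

1894.3351 units


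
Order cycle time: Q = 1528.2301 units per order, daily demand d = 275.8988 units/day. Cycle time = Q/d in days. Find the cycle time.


Cycle = 1528.2301 / 275.8988 = 5.5391

5.5391 days


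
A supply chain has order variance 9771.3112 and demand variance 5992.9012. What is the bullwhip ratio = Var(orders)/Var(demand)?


BW = 9771.3112 / 5992.9012 = 1.6305

1.6305


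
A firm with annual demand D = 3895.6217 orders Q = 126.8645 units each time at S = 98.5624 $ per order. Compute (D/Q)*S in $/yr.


Number of orders = D/Q = 30.7069
Cost = 30.7069 * 98.5624 = 3026.5506

3026.5506 $/yr


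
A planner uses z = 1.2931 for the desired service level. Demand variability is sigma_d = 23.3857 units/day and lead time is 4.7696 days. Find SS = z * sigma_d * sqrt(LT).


sqrt(LT) = sqrt(4.7696) = 2.1839
SS = 1.2931 * 23.3857 * 2.1839 = 66.0425

66.0425 units


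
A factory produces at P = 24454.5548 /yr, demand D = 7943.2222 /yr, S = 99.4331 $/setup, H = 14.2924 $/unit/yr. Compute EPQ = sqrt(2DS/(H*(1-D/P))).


1 - D/P = 1 - 0.3248 = 0.6752
H*(1-D/P) = 9.6500
2DS = 1579638.4147
EPQ = sqrt(163693.0193) = 404.5899

404.5899 units


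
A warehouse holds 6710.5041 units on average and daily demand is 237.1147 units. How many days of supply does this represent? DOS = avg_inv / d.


DOS = 6710.5041 / 237.1147 = 28.3007

28.3007 days


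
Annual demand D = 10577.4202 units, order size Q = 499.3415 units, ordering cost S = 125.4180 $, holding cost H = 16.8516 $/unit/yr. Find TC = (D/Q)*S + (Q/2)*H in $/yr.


Ordering cost = D*S/Q = 2656.6966
Holding cost = Q*H/2 = 4207.3516
TC = 2656.6966 + 4207.3516 = 6864.0483

6864.0483 $/yr


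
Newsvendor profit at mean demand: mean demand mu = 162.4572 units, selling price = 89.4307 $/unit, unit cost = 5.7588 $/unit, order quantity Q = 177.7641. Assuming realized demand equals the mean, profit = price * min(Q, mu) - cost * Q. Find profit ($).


Sales at mu = min(177.7641, 162.4572) = 162.4572
Revenue = 89.4307 * 162.4572 = 14528.6611
Total cost = 5.7588 * 177.7641 = 1023.7079
Profit = 14528.6611 - 1023.7079 = 13504.9532

13504.9532 $


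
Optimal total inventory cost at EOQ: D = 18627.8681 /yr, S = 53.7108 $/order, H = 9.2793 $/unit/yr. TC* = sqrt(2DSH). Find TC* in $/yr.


2*D*S*H = 18568207.7491
TC* = sqrt(18568207.7491) = 4309.0843

4309.0843 $/yr


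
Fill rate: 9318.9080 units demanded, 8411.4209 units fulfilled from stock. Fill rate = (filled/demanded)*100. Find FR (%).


FR = 8411.4209 / 9318.9080 * 100 = 90.2619

90.2619%


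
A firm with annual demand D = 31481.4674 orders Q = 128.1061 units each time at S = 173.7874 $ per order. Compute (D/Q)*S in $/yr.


Number of orders = D/Q = 245.7453
Cost = 245.7453 * 173.7874 = 42707.4305

42707.4305 $/yr


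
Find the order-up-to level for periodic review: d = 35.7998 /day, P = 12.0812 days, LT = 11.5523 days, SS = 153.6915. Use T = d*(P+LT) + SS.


P + LT = 23.6335
d*(P+LT) = 35.7998 * 23.6335 = 846.0746
T = 846.0746 + 153.6915 = 999.7661

999.7661 units


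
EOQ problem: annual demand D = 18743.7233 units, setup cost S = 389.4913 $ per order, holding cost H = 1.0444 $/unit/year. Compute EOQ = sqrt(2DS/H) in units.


2*D*S = 2 * 18743.7233 * 389.4913 = 14601034.3099
2*D*S/H = 13980308.6077
EOQ = sqrt(13980308.6077) = 3739.0251

3739.0251 units


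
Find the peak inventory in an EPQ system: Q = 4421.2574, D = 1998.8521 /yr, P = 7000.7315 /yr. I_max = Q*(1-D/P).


D/P = 0.2855
1 - D/P = 0.7145
I_max = 4421.2574 * 0.7145 = 3158.8979

3158.8979 units


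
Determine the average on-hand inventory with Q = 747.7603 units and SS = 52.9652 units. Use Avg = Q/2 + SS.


Q/2 = 373.8802
Avg = 373.8802 + 52.9652 = 426.8453

426.8453 units


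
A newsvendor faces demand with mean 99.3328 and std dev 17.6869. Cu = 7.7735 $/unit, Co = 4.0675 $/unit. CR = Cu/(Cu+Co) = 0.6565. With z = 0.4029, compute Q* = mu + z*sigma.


CR = Cu/(Cu+Co) = 7.7735/(7.7735+4.0675) = 0.6565
z = 0.4029
Q* = 99.3328 + 0.4029 * 17.6869 = 106.4589

106.4589 units


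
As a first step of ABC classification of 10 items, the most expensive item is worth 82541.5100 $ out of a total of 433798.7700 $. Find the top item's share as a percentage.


Top item = 82541.5100
Total = 433798.7700
Percentage = 82541.5100 / 433798.7700 * 100 = 19.0276

19.0276%


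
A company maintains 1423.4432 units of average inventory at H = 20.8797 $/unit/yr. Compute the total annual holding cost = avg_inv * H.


Cost = 1423.4432 * 20.8797 = 29721.0670

29721.0670 $/yr


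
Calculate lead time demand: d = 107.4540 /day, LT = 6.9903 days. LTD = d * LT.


LTD = 107.4540 * 6.9903 = 751.1357

751.1357 units


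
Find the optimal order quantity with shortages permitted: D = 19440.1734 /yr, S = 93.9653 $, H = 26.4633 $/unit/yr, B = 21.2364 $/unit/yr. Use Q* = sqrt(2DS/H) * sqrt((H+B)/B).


sqrt(2DS/H) = 371.5582
sqrt((H+B)/B) = 1.4987
Q* = 371.5582 * 1.4987 = 556.8577

556.8577 units


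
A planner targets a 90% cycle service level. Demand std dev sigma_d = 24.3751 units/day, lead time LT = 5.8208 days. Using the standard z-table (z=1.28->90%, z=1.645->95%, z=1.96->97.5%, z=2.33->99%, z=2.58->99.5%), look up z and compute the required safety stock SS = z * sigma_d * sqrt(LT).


From the table, SL = 90% corresponds to z = 1.28
sqrt(LT) = sqrt(5.8208) = 2.4126
SS = 1.28 * 24.3751 * 2.4126 = 75.2745

75.2745 units


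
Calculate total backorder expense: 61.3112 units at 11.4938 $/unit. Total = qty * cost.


Total = 61.3112 * 11.4938 = 704.6987

704.6987 $


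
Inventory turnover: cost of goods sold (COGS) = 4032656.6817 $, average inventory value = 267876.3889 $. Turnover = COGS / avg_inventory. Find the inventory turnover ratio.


Turnover = 4032656.6817 / 267876.3889 = 15.0542

15.0542


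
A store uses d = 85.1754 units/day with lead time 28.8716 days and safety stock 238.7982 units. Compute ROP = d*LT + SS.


d*LT = 85.1754 * 28.8716 = 2459.1501
ROP = 2459.1501 + 238.7982 = 2697.9483

2697.9483 units


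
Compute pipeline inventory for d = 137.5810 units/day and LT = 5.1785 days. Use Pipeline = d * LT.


Pipeline = 137.5810 * 5.1785 = 712.4632

712.4632 units


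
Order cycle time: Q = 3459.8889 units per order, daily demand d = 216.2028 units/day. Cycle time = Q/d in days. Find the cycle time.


Cycle = 3459.8889 / 216.2028 = 16.0030

16.0030 days


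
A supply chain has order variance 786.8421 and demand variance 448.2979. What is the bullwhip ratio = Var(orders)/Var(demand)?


BW = 786.8421 / 448.2979 = 1.7552

1.7552


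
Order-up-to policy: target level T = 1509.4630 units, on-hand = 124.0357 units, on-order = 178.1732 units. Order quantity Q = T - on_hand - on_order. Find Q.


Inventory position = OH + OO = 124.0357 + 178.1732 = 302.2089
Q = 1509.4630 - 302.2089 = 1207.2541

1207.2541 units


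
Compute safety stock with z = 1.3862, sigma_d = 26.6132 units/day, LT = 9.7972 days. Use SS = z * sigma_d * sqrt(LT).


sqrt(LT) = sqrt(9.7972) = 3.1300
SS = 1.3862 * 26.6132 * 3.1300 = 115.4713

115.4713 units


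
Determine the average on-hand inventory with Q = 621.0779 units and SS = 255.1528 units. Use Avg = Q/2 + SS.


Q/2 = 310.5389
Avg = 310.5389 + 255.1528 = 565.6917

565.6917 units


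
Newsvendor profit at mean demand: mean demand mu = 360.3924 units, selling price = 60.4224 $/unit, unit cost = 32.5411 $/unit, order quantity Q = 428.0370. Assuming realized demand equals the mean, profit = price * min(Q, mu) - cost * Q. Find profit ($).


Sales at mu = min(428.0370, 360.3924) = 360.3924
Revenue = 60.4224 * 360.3924 = 21775.7737
Total cost = 32.5411 * 428.0370 = 13928.7948
Profit = 21775.7737 - 13928.7948 = 7846.9789

7846.9789 $


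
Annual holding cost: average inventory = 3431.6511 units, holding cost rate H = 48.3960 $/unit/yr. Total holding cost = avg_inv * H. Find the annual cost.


Cost = 3431.6511 * 48.3960 = 166078.1866

166078.1866 $/yr


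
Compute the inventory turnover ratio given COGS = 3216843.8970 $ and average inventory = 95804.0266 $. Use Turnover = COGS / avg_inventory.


Turnover = 3216843.8970 / 95804.0266 = 33.5773

33.5773


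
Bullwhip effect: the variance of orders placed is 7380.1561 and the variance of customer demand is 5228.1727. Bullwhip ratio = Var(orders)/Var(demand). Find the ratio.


BW = 7380.1561 / 5228.1727 = 1.4116

1.4116


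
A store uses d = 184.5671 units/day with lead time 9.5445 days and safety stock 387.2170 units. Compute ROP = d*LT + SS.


d*LT = 184.5671 * 9.5445 = 1761.6007
ROP = 1761.6007 + 387.2170 = 2148.8177

2148.8177 units


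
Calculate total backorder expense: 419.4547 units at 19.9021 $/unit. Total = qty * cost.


Total = 419.4547 * 19.9021 = 8348.0294

8348.0294 $


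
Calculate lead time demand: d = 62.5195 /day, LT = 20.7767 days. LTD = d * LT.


LTD = 62.5195 * 20.7767 = 1298.9489

1298.9489 units


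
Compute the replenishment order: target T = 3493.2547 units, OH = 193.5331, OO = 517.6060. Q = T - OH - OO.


Inventory position = OH + OO = 193.5331 + 517.6060 = 711.1391
Q = 3493.2547 - 711.1391 = 2782.1156

2782.1156 units


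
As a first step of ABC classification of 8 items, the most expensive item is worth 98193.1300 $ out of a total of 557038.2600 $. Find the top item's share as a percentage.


Top item = 98193.1300
Total = 557038.2600
Percentage = 98193.1300 / 557038.2600 * 100 = 17.6277

17.6277%


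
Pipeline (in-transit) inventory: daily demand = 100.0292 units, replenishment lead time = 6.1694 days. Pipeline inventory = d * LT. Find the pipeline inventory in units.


Pipeline = 100.0292 * 6.1694 = 617.1201

617.1201 units


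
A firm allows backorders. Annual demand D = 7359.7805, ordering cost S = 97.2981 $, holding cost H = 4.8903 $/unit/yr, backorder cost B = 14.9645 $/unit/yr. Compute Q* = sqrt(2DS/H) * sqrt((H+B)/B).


sqrt(2DS/H) = 541.1677
sqrt((H+B)/B) = 1.1519
Q* = 541.1677 * 1.1519 = 623.3522

623.3522 units


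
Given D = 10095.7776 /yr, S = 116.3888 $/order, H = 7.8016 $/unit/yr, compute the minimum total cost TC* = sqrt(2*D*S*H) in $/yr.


2*D*S*H = 18334312.9763
TC* = sqrt(18334312.9763) = 4281.8586

4281.8586 $/yr


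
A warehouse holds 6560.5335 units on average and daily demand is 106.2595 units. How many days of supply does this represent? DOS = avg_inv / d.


DOS = 6560.5335 / 106.2595 = 61.7407

61.7407 days


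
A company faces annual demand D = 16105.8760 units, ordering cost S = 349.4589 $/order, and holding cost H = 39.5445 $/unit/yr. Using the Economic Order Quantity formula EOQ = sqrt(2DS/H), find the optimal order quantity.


2*D*S = 2 * 16105.8760 * 349.4589 = 11256683.4210
2*D*S/H = 284658.6357
EOQ = sqrt(284658.6357) = 533.5341

533.5341 units


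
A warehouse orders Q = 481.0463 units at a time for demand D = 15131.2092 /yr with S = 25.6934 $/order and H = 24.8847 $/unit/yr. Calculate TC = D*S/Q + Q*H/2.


Ordering cost = D*S/Q = 808.1804
Holding cost = Q*H/2 = 5985.3464
TC = 808.1804 + 5985.3464 = 6793.5269

6793.5269 $/yr


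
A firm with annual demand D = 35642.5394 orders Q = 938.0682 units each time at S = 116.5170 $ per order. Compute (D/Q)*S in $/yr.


Number of orders = D/Q = 37.9957
Cost = 37.9957 * 116.5170 = 4427.1427

4427.1427 $/yr


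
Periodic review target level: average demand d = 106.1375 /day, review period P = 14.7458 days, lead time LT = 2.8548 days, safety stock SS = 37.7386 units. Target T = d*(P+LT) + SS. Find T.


P + LT = 17.6006
d*(P+LT) = 106.1375 * 17.6006 = 1868.0837
T = 1868.0837 + 37.7386 = 1905.8223

1905.8223 units


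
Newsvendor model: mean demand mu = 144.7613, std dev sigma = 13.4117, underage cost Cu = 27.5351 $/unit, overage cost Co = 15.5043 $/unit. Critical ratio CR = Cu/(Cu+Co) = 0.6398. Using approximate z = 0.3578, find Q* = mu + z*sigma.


CR = Cu/(Cu+Co) = 27.5351/(27.5351+15.5043) = 0.6398
z = 0.3578
Q* = 144.7613 + 0.3578 * 13.4117 = 149.5600

149.5600 units


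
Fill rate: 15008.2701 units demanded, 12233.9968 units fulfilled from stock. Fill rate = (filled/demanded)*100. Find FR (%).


FR = 12233.9968 / 15008.2701 * 100 = 81.5150

81.5150%


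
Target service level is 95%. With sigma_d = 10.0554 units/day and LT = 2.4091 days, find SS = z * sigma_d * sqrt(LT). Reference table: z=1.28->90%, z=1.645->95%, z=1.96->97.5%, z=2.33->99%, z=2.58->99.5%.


From the table, SL = 95% corresponds to z = 1.645
sqrt(LT) = sqrt(2.4091) = 1.5521
SS = 1.645 * 10.0554 * 1.5521 = 25.6739

25.6739 units


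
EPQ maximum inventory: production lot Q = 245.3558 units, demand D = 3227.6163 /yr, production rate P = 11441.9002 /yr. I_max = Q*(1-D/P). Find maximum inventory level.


D/P = 0.2821
1 - D/P = 0.7179
I_max = 245.3558 * 0.7179 = 176.1440

176.1440 units


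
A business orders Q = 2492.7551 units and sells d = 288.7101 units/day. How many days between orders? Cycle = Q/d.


Cycle = 2492.7551 / 288.7101 = 8.6341

8.6341 days


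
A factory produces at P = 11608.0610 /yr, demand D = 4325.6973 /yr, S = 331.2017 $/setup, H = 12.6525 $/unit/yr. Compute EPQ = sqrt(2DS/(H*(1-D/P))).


1 - D/P = 1 - 0.3726 = 0.6274
H*(1-D/P) = 7.9376
2DS = 2865356.5989
EPQ = sqrt(360985.4099) = 600.8206

600.8206 units


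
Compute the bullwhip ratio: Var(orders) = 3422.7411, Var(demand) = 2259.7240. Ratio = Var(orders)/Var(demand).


BW = 3422.7411 / 2259.7240 = 1.5147

1.5147


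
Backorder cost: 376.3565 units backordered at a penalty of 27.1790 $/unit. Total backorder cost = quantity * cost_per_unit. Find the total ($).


Total = 376.3565 * 27.1790 = 10228.9933

10228.9933 $


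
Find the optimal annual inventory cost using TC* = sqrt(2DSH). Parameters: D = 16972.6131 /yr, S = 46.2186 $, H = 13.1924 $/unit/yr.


2*D*S*H = 20697567.3314
TC* = sqrt(20697567.3314) = 4549.4579

4549.4579 $/yr


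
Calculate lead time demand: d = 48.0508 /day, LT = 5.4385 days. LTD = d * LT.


LTD = 48.0508 * 5.4385 = 261.3243

261.3243 units


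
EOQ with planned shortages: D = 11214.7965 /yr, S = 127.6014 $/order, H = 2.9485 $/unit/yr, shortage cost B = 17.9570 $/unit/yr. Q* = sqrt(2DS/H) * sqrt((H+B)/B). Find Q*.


sqrt(2DS/H) = 985.2305
sqrt((H+B)/B) = 1.0790
Q* = 985.2305 * 1.0790 = 1063.0440

1063.0440 units


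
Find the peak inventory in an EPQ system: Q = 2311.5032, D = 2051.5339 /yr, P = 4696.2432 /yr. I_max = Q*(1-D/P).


D/P = 0.4368
1 - D/P = 0.5632
I_max = 2311.5032 * 0.5632 = 1301.7328

1301.7328 units


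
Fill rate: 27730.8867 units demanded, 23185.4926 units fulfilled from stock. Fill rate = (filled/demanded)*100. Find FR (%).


FR = 23185.4926 / 27730.8867 * 100 = 83.6089

83.6089%


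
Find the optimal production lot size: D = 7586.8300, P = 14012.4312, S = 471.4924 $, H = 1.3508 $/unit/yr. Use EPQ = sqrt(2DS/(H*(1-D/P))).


1 - D/P = 1 - 0.5414 = 0.4586
H*(1-D/P) = 0.6194
2DS = 7154265.3702
EPQ = sqrt(11549780.1791) = 3398.4968

3398.4968 units


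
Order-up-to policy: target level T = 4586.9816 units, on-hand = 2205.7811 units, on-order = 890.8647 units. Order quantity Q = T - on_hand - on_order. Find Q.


Inventory position = OH + OO = 2205.7811 + 890.8647 = 3096.6458
Q = 4586.9816 - 3096.6458 = 1490.3358

1490.3358 units


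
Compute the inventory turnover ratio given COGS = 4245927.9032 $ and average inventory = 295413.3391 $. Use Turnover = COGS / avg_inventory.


Turnover = 4245927.9032 / 295413.3391 = 14.3728

14.3728


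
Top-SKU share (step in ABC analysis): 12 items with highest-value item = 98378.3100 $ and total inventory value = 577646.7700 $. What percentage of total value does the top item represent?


Top item = 98378.3100
Total = 577646.7700
Percentage = 98378.3100 / 577646.7700 * 100 = 17.0309

17.0309%


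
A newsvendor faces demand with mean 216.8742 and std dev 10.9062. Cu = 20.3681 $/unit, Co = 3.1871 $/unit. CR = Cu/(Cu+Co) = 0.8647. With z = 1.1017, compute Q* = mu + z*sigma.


CR = Cu/(Cu+Co) = 20.3681/(20.3681+3.1871) = 0.8647
z = 1.1017
Q* = 216.8742 + 1.1017 * 10.9062 = 228.8896

228.8896 units


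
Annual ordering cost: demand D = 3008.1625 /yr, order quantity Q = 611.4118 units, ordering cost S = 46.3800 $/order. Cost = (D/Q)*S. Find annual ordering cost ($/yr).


Number of orders = D/Q = 4.9200
Cost = 4.9200 * 46.3800 = 228.1908

228.1908 $/yr


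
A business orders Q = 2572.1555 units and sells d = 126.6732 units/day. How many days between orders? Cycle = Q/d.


Cycle = 2572.1555 / 126.6732 = 20.3054

20.3054 days


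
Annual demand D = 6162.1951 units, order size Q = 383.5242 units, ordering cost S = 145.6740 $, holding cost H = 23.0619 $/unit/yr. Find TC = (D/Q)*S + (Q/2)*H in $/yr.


Ordering cost = D*S/Q = 2340.5866
Holding cost = Q*H/2 = 4422.3984
TC = 2340.5866 + 4422.3984 = 6762.9850

6762.9850 $/yr


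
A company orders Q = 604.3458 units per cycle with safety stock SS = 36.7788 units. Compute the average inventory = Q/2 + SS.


Q/2 = 302.1729
Avg = 302.1729 + 36.7788 = 338.9517

338.9517 units


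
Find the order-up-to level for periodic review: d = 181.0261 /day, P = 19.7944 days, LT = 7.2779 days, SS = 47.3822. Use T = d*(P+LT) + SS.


P + LT = 27.0723
d*(P+LT) = 181.0261 * 27.0723 = 4900.7929
T = 4900.7929 + 47.3822 = 4948.1751

4948.1751 units


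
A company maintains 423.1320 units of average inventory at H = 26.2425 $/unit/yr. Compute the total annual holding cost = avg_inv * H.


Cost = 423.1320 * 26.2425 = 11104.0415

11104.0415 $/yr


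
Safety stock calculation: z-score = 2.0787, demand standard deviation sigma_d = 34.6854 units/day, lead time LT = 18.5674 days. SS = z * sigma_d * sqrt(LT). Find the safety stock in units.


sqrt(LT) = sqrt(18.5674) = 4.3090
SS = 2.0787 * 34.6854 * 4.3090 = 310.6806

310.6806 units


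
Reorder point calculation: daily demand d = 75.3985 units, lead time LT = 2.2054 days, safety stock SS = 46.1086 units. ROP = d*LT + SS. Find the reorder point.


d*LT = 75.3985 * 2.2054 = 166.2839
ROP = 166.2839 + 46.1086 = 212.3925

212.3925 units


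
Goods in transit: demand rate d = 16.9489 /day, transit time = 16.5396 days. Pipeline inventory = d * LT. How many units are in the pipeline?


Pipeline = 16.9489 * 16.5396 = 280.3280

280.3280 units


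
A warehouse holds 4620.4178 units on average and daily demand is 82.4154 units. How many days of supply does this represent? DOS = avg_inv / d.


DOS = 4620.4178 / 82.4154 = 56.0626

56.0626 days


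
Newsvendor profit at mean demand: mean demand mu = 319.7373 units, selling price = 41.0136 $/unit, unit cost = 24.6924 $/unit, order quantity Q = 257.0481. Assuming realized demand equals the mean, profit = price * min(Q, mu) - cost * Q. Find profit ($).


Sales at mu = min(257.0481, 319.7373) = 257.0481
Revenue = 41.0136 * 257.0481 = 10542.4680
Total cost = 24.6924 * 257.0481 = 6347.1345
Profit = 10542.4680 - 6347.1345 = 4195.3334

4195.3334 $


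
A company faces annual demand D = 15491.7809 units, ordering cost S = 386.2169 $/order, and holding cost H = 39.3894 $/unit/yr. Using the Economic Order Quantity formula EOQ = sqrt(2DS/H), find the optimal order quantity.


2*D*S = 2 * 15491.7809 * 386.2169 = 11966375.1894
2*D*S/H = 303796.8385
EOQ = sqrt(303796.8385) = 551.1777

551.1777 units


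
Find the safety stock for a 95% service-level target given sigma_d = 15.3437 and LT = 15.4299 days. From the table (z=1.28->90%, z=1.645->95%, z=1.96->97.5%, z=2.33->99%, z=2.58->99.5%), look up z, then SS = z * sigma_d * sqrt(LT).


From the table, SL = 95% corresponds to z = 1.645
sqrt(LT) = sqrt(15.4299) = 3.9281
SS = 1.645 * 15.3437 * 3.9281 = 99.1465

99.1465 units


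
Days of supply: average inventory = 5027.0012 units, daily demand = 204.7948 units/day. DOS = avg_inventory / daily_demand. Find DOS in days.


DOS = 5027.0012 / 204.7948 = 24.5465

24.5465 days


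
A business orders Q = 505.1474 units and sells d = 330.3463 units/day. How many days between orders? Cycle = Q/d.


Cycle = 505.1474 / 330.3463 = 1.5291

1.5291 days


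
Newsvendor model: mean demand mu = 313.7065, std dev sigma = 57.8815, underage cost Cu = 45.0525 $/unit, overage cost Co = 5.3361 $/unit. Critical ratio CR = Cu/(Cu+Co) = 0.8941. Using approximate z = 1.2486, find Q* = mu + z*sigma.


CR = Cu/(Cu+Co) = 45.0525/(45.0525+5.3361) = 0.8941
z = 1.2486
Q* = 313.7065 + 1.2486 * 57.8815 = 385.9773

385.9773 units


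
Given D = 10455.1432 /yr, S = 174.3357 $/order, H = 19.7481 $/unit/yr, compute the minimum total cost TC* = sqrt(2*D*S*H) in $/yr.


2*D*S*H = 71989909.7028
TC* = sqrt(71989909.7028) = 8484.6868

8484.6868 $/yr


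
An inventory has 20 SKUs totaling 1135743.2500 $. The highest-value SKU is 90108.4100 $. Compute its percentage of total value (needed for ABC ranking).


Top item = 90108.4100
Total = 1135743.2500
Percentage = 90108.4100 / 1135743.2500 * 100 = 7.9339

7.9339%


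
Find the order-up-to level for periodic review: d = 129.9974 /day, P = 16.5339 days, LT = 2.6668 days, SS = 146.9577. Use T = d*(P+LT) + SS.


P + LT = 19.2007
d*(P+LT) = 129.9974 * 19.2007 = 2496.0411
T = 2496.0411 + 146.9577 = 2642.9988

2642.9988 units


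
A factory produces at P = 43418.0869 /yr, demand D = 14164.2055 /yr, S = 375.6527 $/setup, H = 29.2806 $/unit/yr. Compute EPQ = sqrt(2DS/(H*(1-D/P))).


1 - D/P = 1 - 0.3262 = 0.6738
H*(1-D/P) = 19.7284
2DS = 10641644.0789
EPQ = sqrt(539406.2134) = 734.4428

734.4428 units


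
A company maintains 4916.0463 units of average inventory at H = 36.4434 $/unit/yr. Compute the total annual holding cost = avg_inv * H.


Cost = 4916.0463 * 36.4434 = 179157.4417

179157.4417 $/yr


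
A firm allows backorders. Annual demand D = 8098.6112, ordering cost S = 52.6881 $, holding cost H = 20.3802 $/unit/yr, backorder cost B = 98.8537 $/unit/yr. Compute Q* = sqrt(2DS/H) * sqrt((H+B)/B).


sqrt(2DS/H) = 204.6314
sqrt((H+B)/B) = 1.0983
Q* = 204.6314 * 1.0983 = 224.7376

224.7376 units


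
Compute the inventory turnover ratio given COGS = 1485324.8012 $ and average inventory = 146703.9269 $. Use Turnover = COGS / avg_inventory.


Turnover = 1485324.8012 / 146703.9269 = 10.1246

10.1246


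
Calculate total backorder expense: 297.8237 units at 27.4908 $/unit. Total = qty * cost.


Total = 297.8237 * 27.4908 = 8187.4118

8187.4118 $


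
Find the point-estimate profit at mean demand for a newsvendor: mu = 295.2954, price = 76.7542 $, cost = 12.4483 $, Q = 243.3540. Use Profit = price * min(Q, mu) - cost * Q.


Sales at mu = min(243.3540, 295.2954) = 243.3540
Revenue = 76.7542 * 243.3540 = 18678.4416
Total cost = 12.4483 * 243.3540 = 3029.3436
Profit = 18678.4416 - 3029.3436 = 15649.0980

15649.0980 $


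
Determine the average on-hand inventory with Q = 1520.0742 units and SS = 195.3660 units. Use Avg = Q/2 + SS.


Q/2 = 760.0371
Avg = 760.0371 + 195.3660 = 955.4031

955.4031 units


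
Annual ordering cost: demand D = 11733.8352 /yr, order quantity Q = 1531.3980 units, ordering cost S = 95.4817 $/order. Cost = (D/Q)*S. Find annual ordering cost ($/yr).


Number of orders = D/Q = 7.6622
Cost = 7.6622 * 95.4817 = 731.5972

731.5972 $/yr


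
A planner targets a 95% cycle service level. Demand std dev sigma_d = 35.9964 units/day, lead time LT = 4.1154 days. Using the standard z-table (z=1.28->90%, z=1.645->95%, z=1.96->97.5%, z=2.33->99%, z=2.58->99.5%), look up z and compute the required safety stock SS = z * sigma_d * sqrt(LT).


From the table, SL = 95% corresponds to z = 1.645
sqrt(LT) = sqrt(4.1154) = 2.0286
SS = 1.645 * 35.9964 * 2.0286 = 120.1243

120.1243 units


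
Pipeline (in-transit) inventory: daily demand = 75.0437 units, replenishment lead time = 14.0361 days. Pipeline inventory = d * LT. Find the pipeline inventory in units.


Pipeline = 75.0437 * 14.0361 = 1053.3209

1053.3209 units


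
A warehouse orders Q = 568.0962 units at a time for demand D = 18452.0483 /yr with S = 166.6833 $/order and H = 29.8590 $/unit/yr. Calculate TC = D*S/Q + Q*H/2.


Ordering cost = D*S/Q = 5413.9568
Holding cost = Q*H/2 = 8481.3922
TC = 5413.9568 + 8481.3922 = 13895.3490

13895.3490 $/yr


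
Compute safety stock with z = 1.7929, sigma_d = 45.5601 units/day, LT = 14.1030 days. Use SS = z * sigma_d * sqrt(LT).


sqrt(LT) = sqrt(14.1030) = 3.7554
SS = 1.7929 * 45.5601 * 3.7554 = 306.7584

306.7584 units


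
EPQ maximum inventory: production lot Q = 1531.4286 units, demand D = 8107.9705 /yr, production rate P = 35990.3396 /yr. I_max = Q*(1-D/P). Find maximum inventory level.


D/P = 0.2253
1 - D/P = 0.7747
I_max = 1531.4286 * 0.7747 = 1186.4255

1186.4255 units


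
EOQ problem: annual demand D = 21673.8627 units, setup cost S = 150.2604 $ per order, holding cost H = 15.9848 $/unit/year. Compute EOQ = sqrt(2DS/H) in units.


2*D*S = 2 * 21673.8627 * 150.2604 = 6513446.5577
2*D*S/H = 407477.5135
EOQ = sqrt(407477.5135) = 638.3397

638.3397 units


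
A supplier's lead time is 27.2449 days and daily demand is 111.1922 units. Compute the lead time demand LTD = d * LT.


LTD = 111.1922 * 27.2449 = 3029.4204

3029.4204 units


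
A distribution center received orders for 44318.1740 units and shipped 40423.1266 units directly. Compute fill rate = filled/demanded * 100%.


FR = 40423.1266 / 44318.1740 * 100 = 91.2112

91.2112%


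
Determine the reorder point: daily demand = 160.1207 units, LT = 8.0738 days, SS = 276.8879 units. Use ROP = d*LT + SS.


d*LT = 160.1207 * 8.0738 = 1292.7825
ROP = 1292.7825 + 276.8879 = 1569.6704

1569.6704 units


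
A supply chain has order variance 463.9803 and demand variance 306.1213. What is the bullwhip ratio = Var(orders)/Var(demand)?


BW = 463.9803 / 306.1213 = 1.5157

1.5157


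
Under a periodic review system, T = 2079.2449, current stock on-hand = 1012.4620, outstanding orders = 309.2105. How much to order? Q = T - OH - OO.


Inventory position = OH + OO = 1012.4620 + 309.2105 = 1321.6725
Q = 2079.2449 - 1321.6725 = 757.5724

757.5724 units


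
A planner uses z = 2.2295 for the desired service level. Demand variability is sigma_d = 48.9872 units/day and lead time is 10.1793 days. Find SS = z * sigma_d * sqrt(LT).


sqrt(LT) = sqrt(10.1793) = 3.1905
SS = 2.2295 * 48.9872 * 3.1905 = 348.4569

348.4569 units


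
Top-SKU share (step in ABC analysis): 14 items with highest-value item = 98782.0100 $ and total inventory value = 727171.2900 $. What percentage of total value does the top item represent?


Top item = 98782.0100
Total = 727171.2900
Percentage = 98782.0100 / 727171.2900 * 100 = 13.5844

13.5844%


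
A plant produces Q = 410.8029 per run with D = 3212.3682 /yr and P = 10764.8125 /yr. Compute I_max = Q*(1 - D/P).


D/P = 0.2984
1 - D/P = 0.7016
I_max = 410.8029 * 0.7016 = 288.2137

288.2137 units


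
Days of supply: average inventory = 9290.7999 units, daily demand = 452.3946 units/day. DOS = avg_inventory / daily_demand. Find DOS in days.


DOS = 9290.7999 / 452.3946 = 20.5369

20.5369 days


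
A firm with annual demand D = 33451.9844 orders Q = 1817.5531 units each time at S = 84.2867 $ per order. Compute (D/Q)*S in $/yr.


Number of orders = D/Q = 18.4050
Cost = 18.4050 * 84.2867 = 1551.2930

1551.2930 $/yr


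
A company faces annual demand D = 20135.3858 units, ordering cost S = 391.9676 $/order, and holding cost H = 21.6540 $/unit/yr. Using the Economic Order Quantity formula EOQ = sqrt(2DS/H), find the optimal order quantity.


2*D*S = 2 * 20135.3858 * 391.9676 = 15784837.6942
2*D*S/H = 728957.1301
EOQ = sqrt(728957.1301) = 853.7899

853.7899 units


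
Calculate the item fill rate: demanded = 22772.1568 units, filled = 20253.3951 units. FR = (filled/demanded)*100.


FR = 20253.3951 / 22772.1568 * 100 = 88.9393

88.9393%


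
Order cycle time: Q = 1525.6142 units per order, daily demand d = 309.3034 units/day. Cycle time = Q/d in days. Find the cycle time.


Cycle = 1525.6142 / 309.3034 = 4.9324

4.9324 days


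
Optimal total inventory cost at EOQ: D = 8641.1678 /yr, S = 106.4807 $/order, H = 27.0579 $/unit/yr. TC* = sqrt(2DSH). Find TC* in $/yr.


2*D*S*H = 49792899.8104
TC* = sqrt(49792899.8104) = 7056.4084

7056.4084 $/yr


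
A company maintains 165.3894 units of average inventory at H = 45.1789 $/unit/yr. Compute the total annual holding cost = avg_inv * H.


Cost = 165.3894 * 45.1789 = 7472.1112

7472.1112 $/yr


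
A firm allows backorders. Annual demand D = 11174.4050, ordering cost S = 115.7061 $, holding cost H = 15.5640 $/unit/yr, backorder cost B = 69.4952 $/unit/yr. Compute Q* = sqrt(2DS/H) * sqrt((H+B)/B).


sqrt(2DS/H) = 407.6099
sqrt((H+B)/B) = 1.1063
Q* = 407.6099 * 1.1063 = 450.9496

450.9496 units


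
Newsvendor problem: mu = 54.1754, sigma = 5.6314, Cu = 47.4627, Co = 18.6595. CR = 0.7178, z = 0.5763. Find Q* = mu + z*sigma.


CR = Cu/(Cu+Co) = 47.4627/(47.4627+18.6595) = 0.7178
z = 0.5763
Q* = 54.1754 + 0.5763 * 5.6314 = 57.4208

57.4208 units


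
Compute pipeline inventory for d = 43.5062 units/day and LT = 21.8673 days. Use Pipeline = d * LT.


Pipeline = 43.5062 * 21.8673 = 951.3631

951.3631 units


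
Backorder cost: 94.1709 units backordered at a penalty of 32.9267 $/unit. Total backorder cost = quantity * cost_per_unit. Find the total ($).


Total = 94.1709 * 32.9267 = 3100.7370

3100.7370 $


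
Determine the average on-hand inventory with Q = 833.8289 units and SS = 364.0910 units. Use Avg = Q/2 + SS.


Q/2 = 416.9144
Avg = 416.9144 + 364.0910 = 781.0054

781.0054 units


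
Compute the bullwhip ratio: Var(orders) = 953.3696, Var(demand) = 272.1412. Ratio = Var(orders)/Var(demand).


BW = 953.3696 / 272.1412 = 3.5032

3.5032


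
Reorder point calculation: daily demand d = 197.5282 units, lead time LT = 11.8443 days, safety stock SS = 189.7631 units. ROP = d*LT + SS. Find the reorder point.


d*LT = 197.5282 * 11.8443 = 2339.5833
ROP = 2339.5833 + 189.7631 = 2529.3464

2529.3464 units


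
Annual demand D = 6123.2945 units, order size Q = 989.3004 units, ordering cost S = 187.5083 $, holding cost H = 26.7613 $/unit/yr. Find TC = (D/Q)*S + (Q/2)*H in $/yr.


Ordering cost = D*S/Q = 1160.5864
Holding cost = Q*H/2 = 13237.4824
TC = 1160.5864 + 13237.4824 = 14398.0687

14398.0687 $/yr


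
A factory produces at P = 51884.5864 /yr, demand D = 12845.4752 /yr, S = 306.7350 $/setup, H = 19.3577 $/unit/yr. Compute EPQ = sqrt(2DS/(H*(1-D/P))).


1 - D/P = 1 - 0.2476 = 0.7524
H*(1-D/P) = 14.5652
2DS = 7880313.6709
EPQ = sqrt(541038.5209) = 735.5532

735.5532 units


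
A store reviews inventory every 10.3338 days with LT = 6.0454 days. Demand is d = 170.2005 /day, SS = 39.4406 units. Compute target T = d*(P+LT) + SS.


P + LT = 16.3792
d*(P+LT) = 170.2005 * 16.3792 = 2787.7480
T = 2787.7480 + 39.4406 = 2827.1886

2827.1886 units


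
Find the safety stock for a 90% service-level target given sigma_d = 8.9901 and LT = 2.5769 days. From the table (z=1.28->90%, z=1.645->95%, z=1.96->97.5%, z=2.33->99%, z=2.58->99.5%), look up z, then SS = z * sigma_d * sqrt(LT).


From the table, SL = 90% corresponds to z = 1.28
sqrt(LT) = sqrt(2.5769) = 1.6053
SS = 1.28 * 8.9901 * 1.6053 = 18.4724

18.4724 units


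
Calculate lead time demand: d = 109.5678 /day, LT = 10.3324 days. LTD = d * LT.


LTD = 109.5678 * 10.3324 = 1132.0983

1132.0983 units


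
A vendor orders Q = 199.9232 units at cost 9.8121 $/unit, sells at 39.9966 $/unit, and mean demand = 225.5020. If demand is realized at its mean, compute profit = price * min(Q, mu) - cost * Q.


Sales at mu = min(199.9232, 225.5020) = 199.9232
Revenue = 39.9966 * 199.9232 = 7996.2483
Total cost = 9.8121 * 199.9232 = 1961.6664
Profit = 7996.2483 - 1961.6664 = 6034.5818

6034.5818 $


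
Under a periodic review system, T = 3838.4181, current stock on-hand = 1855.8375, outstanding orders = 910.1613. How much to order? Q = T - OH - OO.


Inventory position = OH + OO = 1855.8375 + 910.1613 = 2765.9988
Q = 3838.4181 - 2765.9988 = 1072.4193

1072.4193 units


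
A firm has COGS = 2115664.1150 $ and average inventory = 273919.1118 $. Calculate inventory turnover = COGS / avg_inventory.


Turnover = 2115664.1150 / 273919.1118 = 7.7237

7.7237


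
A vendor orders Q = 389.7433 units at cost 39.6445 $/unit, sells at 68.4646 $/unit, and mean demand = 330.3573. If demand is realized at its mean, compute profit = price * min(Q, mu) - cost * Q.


Sales at mu = min(389.7433, 330.3573) = 330.3573
Revenue = 68.4646 * 330.3573 = 22617.7804
Total cost = 39.6445 * 389.7433 = 15451.1783
Profit = 22617.7804 - 15451.1783 = 7166.6021

7166.6021 $


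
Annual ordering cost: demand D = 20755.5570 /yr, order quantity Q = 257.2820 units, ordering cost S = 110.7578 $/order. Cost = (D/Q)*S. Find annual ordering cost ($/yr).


Number of orders = D/Q = 80.6724
Cost = 80.6724 * 110.7578 = 8935.0978

8935.0978 $/yr


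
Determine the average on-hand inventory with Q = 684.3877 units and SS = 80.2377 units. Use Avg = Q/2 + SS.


Q/2 = 342.1938
Avg = 342.1938 + 80.2377 = 422.4316

422.4316 units


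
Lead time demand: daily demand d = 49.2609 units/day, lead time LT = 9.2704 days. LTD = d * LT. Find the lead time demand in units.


LTD = 49.2609 * 9.2704 = 456.6682

456.6682 units


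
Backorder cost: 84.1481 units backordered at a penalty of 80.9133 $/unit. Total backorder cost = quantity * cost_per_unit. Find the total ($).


Total = 84.1481 * 80.9133 = 6808.7005

6808.7005 $


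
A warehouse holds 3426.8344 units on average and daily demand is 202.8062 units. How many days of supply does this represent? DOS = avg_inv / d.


DOS = 3426.8344 / 202.8062 = 16.8971

16.8971 days


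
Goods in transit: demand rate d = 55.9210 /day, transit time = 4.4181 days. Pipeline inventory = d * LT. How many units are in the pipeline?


Pipeline = 55.9210 * 4.4181 = 247.0646

247.0646 units


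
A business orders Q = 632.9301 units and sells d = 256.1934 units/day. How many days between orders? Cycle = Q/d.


Cycle = 632.9301 / 256.1934 = 2.4705

2.4705 days


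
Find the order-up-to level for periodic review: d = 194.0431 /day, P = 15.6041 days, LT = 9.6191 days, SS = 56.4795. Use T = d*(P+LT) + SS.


P + LT = 25.2232
d*(P+LT) = 194.0431 * 25.2232 = 4894.3879
T = 4894.3879 + 56.4795 = 4950.8674

4950.8674 units


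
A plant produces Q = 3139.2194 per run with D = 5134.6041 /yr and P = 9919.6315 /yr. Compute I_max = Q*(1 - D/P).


D/P = 0.5176
1 - D/P = 0.4824
I_max = 3139.2194 * 0.4824 = 1514.2952

1514.2952 units


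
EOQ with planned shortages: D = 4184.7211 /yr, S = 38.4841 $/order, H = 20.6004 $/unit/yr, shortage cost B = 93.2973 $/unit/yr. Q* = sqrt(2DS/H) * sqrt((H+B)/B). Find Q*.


sqrt(2DS/H) = 125.0406
sqrt((H+B)/B) = 1.1049
Q* = 125.0406 * 1.1049 = 138.1574

138.1574 units


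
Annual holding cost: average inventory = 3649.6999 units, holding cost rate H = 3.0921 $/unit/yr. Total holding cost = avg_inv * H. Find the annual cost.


Cost = 3649.6999 * 3.0921 = 11285.2371

11285.2371 $/yr


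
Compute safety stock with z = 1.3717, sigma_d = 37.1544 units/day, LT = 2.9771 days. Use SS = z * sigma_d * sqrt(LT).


sqrt(LT) = sqrt(2.9771) = 1.7254
SS = 1.3717 * 37.1544 * 1.7254 = 87.9359

87.9359 units


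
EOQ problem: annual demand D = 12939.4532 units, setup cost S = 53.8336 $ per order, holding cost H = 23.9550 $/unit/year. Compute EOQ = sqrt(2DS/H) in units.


2*D*S = 2 * 12939.4532 * 53.8336 = 1393154.6956
2*D*S/H = 58157.1570
EOQ = sqrt(58157.1570) = 241.1580

241.1580 units


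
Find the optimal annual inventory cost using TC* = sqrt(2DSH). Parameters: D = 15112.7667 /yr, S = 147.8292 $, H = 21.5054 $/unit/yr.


2*D*S*H = 96090781.4437
TC* = sqrt(96090781.4437) = 9802.5905

9802.5905 $/yr


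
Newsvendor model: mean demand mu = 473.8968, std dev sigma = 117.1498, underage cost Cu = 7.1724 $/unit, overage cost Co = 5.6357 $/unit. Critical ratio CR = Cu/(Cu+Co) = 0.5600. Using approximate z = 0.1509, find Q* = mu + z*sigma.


CR = Cu/(Cu+Co) = 7.1724/(7.1724+5.6357) = 0.5600
z = 0.1509
Q* = 473.8968 + 0.1509 * 117.1498 = 491.5747

491.5747 units


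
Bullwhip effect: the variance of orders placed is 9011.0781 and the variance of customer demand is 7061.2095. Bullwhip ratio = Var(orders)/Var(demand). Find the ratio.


BW = 9011.0781 / 7061.2095 = 1.2761

1.2761


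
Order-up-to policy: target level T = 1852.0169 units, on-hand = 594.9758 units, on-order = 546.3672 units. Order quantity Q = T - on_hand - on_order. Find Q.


Inventory position = OH + OO = 594.9758 + 546.3672 = 1141.3430
Q = 1852.0169 - 1141.3430 = 710.6739

710.6739 units


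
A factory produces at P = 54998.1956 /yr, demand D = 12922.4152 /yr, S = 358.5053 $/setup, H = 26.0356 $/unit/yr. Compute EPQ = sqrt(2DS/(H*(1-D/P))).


1 - D/P = 1 - 0.2350 = 0.7650
H*(1-D/P) = 19.9183
2DS = 9265508.6760
EPQ = sqrt(465176.6834) = 682.0386

682.0386 units


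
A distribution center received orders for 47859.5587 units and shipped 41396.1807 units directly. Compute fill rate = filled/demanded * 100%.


FR = 41396.1807 / 47859.5587 * 100 = 86.4951

86.4951%


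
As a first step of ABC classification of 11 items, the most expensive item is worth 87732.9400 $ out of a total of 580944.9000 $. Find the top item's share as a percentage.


Top item = 87732.9400
Total = 580944.9000
Percentage = 87732.9400 / 580944.9000 * 100 = 15.1018

15.1018%


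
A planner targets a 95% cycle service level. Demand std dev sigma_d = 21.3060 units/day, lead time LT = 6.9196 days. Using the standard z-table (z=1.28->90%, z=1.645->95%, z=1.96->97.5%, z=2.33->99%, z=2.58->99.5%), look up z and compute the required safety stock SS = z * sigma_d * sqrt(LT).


From the table, SL = 95% corresponds to z = 1.645
sqrt(LT) = sqrt(6.9196) = 2.6305
SS = 1.645 * 21.3060 * 2.6305 = 92.1952

92.1952 units


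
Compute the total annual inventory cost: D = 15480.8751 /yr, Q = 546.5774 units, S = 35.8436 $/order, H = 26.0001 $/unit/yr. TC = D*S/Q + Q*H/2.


Ordering cost = D*S/Q = 1015.2090
Holding cost = Q*H/2 = 7105.5335
TC = 1015.2090 + 7105.5335 = 8120.7425

8120.7425 $/yr


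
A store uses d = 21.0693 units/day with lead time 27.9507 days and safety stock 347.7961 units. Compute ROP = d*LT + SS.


d*LT = 21.0693 * 27.9507 = 588.9017
ROP = 588.9017 + 347.7961 = 936.6978

936.6978 units
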